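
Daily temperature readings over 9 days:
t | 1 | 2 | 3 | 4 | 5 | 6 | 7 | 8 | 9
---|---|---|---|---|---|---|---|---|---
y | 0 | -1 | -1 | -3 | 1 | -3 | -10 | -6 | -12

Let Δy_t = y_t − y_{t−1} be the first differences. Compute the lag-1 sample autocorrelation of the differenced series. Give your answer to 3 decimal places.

-0.481

First differences Δy: -1, 0, -2, 4, -4, -7, 4, -6
Mean of differences = -1.5000
Numerator Σ(Δy_t−Δȳ)(Δy_{t+1}−Δȳ) = -57.7500
Denominator Σ(Δy_t−Δȳ)² = 120.0000
r_1(Δy) = -57.7500 / 120.0000 = -0.481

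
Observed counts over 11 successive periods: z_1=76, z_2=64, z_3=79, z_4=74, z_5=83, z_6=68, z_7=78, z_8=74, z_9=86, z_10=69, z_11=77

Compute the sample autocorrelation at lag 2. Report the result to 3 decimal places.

0.334

Mean z̄ = (76 + 64 + 79 + 74 + 83 + 68 + 78 + 74 + 86 + 69 + 77)/11 = 75.2727
Numerator Σ_{t=1}^{9}(z_t−z̄)(z_{t+2}−z̄) = 141.2149
Denominator Σ(z_t−z̄)² = 422.1818
r_2 = 141.2149 / 422.1818 = 0.334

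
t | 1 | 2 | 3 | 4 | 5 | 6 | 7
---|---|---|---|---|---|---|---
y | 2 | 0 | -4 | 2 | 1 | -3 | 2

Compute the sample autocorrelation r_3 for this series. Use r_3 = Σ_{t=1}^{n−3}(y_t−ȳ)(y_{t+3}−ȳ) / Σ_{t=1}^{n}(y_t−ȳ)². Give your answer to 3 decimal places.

Mean ȳ = (2 + 0 − 4 + 2 + 1 − 3 + 2)/7 = 0.0000
Deviations from mean: 2.0000, 0.0000, -4.0000, 2.0000, 1.0000, -3.0000, 2.0000
Σ(y_t−ȳ)(y_{t+3}−ȳ) = (4.0000) + (0.0000) + (12.0000) + (4.0000) = 20.0000
Denominator Σ(y_t−ȳ)² = 38.0000
r_3 = 20.0000 / 38.0000 = 0.526

0.526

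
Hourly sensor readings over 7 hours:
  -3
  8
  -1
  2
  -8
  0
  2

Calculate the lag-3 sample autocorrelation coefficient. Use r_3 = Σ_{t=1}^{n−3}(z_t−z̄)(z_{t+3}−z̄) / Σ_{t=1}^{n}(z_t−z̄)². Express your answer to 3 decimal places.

-0.452

Mean z̄ = (-3 + 8 − 1 + 2 − 8 + 0 + 2)/7 = 0.0000
Σ(z_t−z̄)(z_{t+3}−z̄) = (-6.0000) + (-64.0000) + (0.0000) + (4.0000) = -66.0000
Denominator Σ(z_t−z̄)² = 146.0000
r_3 = -66.0000 / 146.0000 = -0.452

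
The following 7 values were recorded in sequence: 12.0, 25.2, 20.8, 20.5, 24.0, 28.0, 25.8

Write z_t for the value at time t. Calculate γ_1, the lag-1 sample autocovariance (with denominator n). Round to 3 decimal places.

-0.734

Mean z̄ = (12.0 + 25.2 + 20.8 + 20.5 + 24.0 + 28.0 + 25.8)/7 = 22.3286
Σ_{t=1}^{6}(z_t−z̄)(z_{t+1}−z̄) = -5.1408
γ_1 = -5.1408 / 7 = -0.734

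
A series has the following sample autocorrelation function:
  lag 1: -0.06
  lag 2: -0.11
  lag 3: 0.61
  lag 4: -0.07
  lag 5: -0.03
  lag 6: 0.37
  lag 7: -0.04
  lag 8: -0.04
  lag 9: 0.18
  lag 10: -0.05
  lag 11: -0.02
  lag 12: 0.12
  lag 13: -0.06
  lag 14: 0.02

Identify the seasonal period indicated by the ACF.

The largest autocorrelation is r_3 = 0.61, with weaker echoes at lags 6 (0.37) and 9 (0.18); the remaining lags stay at or below 0.12.
The dominant spike at lag 3 indicates a seasonal period of 3.

3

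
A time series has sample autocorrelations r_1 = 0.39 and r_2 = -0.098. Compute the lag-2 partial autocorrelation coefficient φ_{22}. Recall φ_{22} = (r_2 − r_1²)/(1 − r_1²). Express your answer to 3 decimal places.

φ_{22} = (r_2 − r_1²) / (1 − r_1²)
r_1² = (0.39)² = 0.1521
Numerator = -0.098 − 0.1521 = -0.2501; denominator = 1 − 0.1521 = 0.8479
φ_{22} = -0.2501 / 0.8479 = -0.295

-0.295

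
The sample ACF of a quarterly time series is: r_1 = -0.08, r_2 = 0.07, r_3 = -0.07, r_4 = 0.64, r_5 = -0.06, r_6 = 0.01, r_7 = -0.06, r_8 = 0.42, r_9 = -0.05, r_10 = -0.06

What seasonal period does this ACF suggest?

The largest autocorrelation is r_4 = 0.64, with a weaker echo at lag 8 (0.42); the remaining lags stay at or below 0.07.
The dominant spike at lag 4 indicates a seasonal period of 4.

4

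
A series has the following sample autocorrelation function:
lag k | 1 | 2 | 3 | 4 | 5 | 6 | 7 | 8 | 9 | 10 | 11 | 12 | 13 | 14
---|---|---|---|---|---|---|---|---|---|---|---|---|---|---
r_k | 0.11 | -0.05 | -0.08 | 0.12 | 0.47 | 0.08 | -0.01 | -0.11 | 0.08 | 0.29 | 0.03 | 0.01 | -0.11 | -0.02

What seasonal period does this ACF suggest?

The largest autocorrelation is r_5 = 0.47, with a weaker echo at lag 10 (0.29); the remaining lags stay at or below 0.12.
The dominant spike at lag 5 indicates a seasonal period of 5.

5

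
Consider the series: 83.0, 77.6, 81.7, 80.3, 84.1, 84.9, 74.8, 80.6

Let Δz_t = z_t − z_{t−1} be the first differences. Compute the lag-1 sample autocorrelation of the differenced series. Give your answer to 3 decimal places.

-0.495

First differences Δz: -5.4, 4.1, -1.4, 3.8, 0.8, -10.1, 5.8
Mean of differences = -0.3429
Numerator Σ(Δz_t−Δz̄)(Δz_{t+1}−Δz̄) = -97.8976
Denominator Σ(Δz_t−Δz̄)² = 197.8371
r_1(Δz) = -97.8976 / 197.8371 = -0.495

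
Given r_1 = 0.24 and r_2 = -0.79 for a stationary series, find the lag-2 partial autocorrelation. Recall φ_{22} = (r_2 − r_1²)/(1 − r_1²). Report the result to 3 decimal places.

-0.899

φ_{22} = (r_2 − r_1²) / (1 − r_1²)
r_1² = (0.24)² = 0.0576
Numerator = -0.79 − 0.0576 = -0.8476; denominator = 1 − 0.0576 = 0.9424
φ_{22} = -0.8476 / 0.9424 = -0.899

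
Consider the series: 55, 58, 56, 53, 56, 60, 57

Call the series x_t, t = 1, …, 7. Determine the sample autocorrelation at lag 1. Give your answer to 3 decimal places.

0.018

Mean x̄ = (55 + 58 + 56 + 53 + 56 + 60 + 57)/7 = 56.4286
Σ(x_t−x̄)(x_{t+1}−x̄) = (-2.2449) + (-0.6735) + (1.4694) + (1.4694) + (-1.5306) + (2.0408) = 0.5306
Denominator Σ(x_t−x̄)² = 29.7143
r_1 = 0.5306 / 29.7143 = 0.018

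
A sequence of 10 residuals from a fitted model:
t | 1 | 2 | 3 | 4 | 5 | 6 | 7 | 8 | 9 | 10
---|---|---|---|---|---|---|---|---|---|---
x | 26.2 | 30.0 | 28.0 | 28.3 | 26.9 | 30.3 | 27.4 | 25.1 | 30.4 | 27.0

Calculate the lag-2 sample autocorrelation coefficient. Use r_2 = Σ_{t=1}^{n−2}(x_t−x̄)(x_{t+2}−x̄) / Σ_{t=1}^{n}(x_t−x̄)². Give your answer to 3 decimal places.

Mean x̄ = (26.2 + 30.0 + 28.0 + 28.3 + 26.9 + 30.3 + 27.4 + 25.1 + 30.4 + 27.0)/10 = 27.9600
Numerator Σ_{t=1}^{8}(x_t−x̄)(x_{t+2}−x̄) = -3.3432
Denominator Σ(x_t−x̄)² = 29.3440
r_2 = -3.3432 / 29.3440 = -0.114

-0.114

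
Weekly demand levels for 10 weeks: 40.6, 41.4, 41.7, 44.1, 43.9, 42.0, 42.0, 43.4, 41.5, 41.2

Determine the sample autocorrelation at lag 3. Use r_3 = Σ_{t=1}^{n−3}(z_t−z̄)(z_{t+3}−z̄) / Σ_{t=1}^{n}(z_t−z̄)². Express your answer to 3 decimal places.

-0.173

Mean z̄ = (40.6 + 41.4 + 41.7 + 44.1 + 43.9 + 42.0 + 42.0 + 43.4 + 41.5 + 41.2)/10 = 42.1800
Σ(z_t−z̄)(z_{t+3}−z̄) = (-3.0336) + (-1.3416) + (0.0864) + (-0.3456) + (2.0984) + (0.1224) + (0.1764) = -2.2372
Denominator Σ(z_t−z̄)² = 12.9560
r_3 = -2.2372 / 12.9560 = -0.173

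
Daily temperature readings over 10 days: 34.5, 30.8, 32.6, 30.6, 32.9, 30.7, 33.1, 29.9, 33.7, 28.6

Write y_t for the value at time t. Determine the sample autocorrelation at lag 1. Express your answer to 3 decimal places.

-0.645

Mean ȳ = (34.5 + 30.8 + 32.6 + 30.6 + 32.9 + 30.7 + 33.1 + 29.9 + 33.7 + 28.6)/10 = 31.7400
Numerator Σ_{t=1}^{9}(y_t−ȳ)(y_{t+1}−ȳ) = -20.5896
Denominator Σ(y_t−ȳ)² = 31.9040
r_1 = -20.5896 / 31.9040 = -0.645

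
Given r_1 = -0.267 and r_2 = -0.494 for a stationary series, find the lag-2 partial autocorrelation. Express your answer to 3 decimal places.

-0.609

φ_{22} = (r_2 − r_1²) / (1 − r_1²)
r_1² = (-0.267)² = 0.071289
Numerator = -0.494 − 0.0713 = -0.5653; denominator = 1 − 0.0713 = 0.9287
φ_{22} = -0.5653 / 0.9287 = -0.609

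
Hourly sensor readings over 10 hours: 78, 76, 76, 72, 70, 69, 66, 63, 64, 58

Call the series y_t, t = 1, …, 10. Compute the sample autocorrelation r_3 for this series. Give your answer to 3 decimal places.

Mean ȳ = (78 + 76 + 76 + 72 + 70 + 69 + 66 + 63 + 64 + 58)/10 = 69.2000
Σ(y_t−ȳ)(y_{t+3}−ȳ) = (24.6400) + (5.4400) + (-1.3600) + (-8.9600) + (-4.9600) + (1.0400) + (35.8400) = 51.6800
Denominator Σ(y_t−ȳ)² = 379.6000
r_3 = 51.6800 / 379.6000 = 0.136

0.136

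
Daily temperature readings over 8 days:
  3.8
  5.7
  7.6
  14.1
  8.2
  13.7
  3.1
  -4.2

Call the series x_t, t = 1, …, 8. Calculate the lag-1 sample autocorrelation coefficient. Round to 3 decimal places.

Mean x̄ = (3.8 + 5.7 + 7.6 + 14.1 + 8.2 + 13.7 + 3.1 − 4.2)/8 = 6.5000
Numerator Σ_{t=1}^{7}(x_t−x̄)(x_{t+1}−x̄) = 46.7000
Denominator Σ(x_t−x̄)² = 247.6800
r_1 = 46.7000 / 247.6800 = 0.189

0.189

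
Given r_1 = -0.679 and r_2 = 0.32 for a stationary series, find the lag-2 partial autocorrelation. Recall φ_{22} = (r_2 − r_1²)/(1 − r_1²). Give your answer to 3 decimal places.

φ_{22} = (r_2 − r_1²) / (1 − r_1²)
r_1² = (-0.679)² = 0.461041
Numerator = 0.32 − 0.4610 = -0.1410; denominator = 1 − 0.4610 = 0.5390
φ_{22} = -0.1410 / 0.5390 = -0.262

-0.262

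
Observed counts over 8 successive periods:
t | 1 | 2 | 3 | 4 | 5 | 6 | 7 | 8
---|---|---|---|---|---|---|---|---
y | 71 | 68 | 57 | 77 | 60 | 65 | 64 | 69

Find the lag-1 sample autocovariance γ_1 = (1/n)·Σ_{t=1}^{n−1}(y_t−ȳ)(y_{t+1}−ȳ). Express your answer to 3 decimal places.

-21.158

Mean ȳ = (71 + 68 + 57 + 77 + 60 + 65 + 64 + 69)/8 = 66.3750
Σ_{t=1}^{7}(y_t−ȳ)(y_{t+1}−ȳ) = -169.2656
γ_1 = -169.2656 / 8 = -21.158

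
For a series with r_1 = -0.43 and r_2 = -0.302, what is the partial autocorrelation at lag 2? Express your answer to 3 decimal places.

-0.597

φ_{22} = (r_2 − r_1²) / (1 − r_1²)
r_1² = (-0.43)² = 0.1849
Numerator = -0.302 − 0.1849 = -0.4869; denominator = 1 − 0.1849 = 0.8151
φ_{22} = -0.4869 / 0.8151 = -0.597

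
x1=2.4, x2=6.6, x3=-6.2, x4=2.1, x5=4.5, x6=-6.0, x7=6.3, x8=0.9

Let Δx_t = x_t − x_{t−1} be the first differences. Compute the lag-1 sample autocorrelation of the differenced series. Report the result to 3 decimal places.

-0.660

First differences Δx: 4.2, -12.8, 8.3, 2.4, -10.5, 12.3, -5.4
Mean of differences = -0.2143
Numerator Σ(Δx_t−Δx̄)(Δx_{t+1}−Δx̄) = -360.9602
Denominator Σ(Δx_t−Δx̄)² = 546.5086
r_1(Δx) = -360.9602 / 546.5086 = -0.660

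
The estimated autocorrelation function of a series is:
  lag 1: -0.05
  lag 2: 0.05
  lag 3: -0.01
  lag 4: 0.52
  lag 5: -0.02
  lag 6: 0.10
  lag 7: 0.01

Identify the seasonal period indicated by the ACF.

4

The largest autocorrelation is r_4 = 0.52; the remaining lags stay at or below 0.10.
The dominant spike at lag 4 indicates a seasonal period of 4.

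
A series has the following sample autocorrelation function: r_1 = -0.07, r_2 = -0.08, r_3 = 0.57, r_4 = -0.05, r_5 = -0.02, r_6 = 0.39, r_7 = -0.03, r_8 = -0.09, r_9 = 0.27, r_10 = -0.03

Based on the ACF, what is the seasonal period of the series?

The largest autocorrelation is r_3 = 0.57, with weaker echoes at lags 6 (0.39) and 9 (0.27); the remaining lags stay at or below -0.02.
The dominant spike at lag 3 indicates a seasonal period of 3.

3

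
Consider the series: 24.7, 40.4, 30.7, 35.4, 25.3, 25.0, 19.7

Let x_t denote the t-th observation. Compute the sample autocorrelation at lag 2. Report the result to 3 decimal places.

0.225

Mean x̄ = (24.7 + 40.4 + 30.7 + 35.4 + 25.3 + 25.0 + 19.7)/7 = 28.7429
Deviations from mean: -4.0429, 11.6571, 1.9571, 6.6571, -3.4429, -3.7429, -9.0429
Σ(x_t−x̄)(x_{t+2}−x̄) = (-7.9124) + (77.6033) + (-6.7382) + (-24.9167) + (31.1333) = 69.1692
Denominator Σ(x_t−x̄)² = 308.0171
r_2 = 69.1692 / 308.0171 = 0.225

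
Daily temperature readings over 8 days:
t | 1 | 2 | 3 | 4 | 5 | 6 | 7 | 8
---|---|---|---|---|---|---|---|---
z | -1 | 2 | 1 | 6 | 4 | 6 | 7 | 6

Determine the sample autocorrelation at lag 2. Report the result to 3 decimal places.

Mean z̄ = (-1 + 2 + 1 + 6 + 4 + 6 + 7 + 6)/8 = 3.8750
Numerator Σ_{t=1}^{6}(z_t−z̄)(z_{t+2}−z̄) = 19.0938
Denominator Σ(z_t−z̄)² = 58.8750
r_2 = 19.0938 / 58.8750 = 0.324

0.324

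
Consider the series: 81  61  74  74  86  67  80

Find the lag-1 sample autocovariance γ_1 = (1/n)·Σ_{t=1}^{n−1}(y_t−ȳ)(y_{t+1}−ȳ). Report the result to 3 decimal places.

-30.257

Mean ȳ = (81 + 61 + 74 + 74 + 86 + 67 + 80)/7 = 74.7143
Deviations: 6.2857, -13.7143, -0.7143, -0.7143, 11.2857, -7.7143, 5.2857
Σ_{t=1}^{6}(y_t−ȳ)(y_{t+1}−ȳ) = -211.7959
γ_1 = -211.7959 / 7 = -30.257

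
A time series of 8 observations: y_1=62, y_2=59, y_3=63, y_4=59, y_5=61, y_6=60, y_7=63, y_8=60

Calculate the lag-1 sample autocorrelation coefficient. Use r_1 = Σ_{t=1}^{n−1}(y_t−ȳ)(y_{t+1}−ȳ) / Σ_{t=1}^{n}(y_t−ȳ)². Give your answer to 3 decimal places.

Mean ȳ = (62 + 59 + 63 + 59 + 61 + 60 + 63 + 60)/8 = 60.8750
Deviations from mean: 1.1250, -1.8750, 2.1250, -1.8750, 0.1250, -0.8750, 2.1250, -0.8750
Σ(y_t−ȳ)(y_{t+1}−ȳ) = (-2.1094) + (-3.9844) + (-3.9844) + (-0.2344) + (-0.1094) + (-1.8594) + (-1.8594) = -14.1406
Denominator Σ(y_t−ȳ)² = 18.8750
r_1 = -14.1406 / 18.8750 = -0.749

-0.749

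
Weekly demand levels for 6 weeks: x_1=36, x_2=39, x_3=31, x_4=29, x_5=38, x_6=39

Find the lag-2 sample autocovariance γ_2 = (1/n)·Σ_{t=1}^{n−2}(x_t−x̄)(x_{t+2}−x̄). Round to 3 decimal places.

Mean x̄ = (36 + 39 + 31 + 29 + 38 + 39)/6 = 35.3333
Deviations: 0.6667, 3.6667, -4.3333, -6.3333, 2.6667, 3.6667
Σ_{t=1}^{4}(x_t−x̄)(x_{t+2}−x̄) = -60.8889
γ_2 = -60.8889 / 6 = -10.148

-10.148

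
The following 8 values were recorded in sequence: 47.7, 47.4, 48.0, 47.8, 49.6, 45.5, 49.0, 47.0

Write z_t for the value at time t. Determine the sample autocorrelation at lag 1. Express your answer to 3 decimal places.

-0.729

Mean z̄ = (47.7 + 47.4 + 48.0 + 47.8 + 49.6 + 45.5 + 49.0 + 47.0)/8 = 47.7500
Deviations from mean: -0.0500, -0.3500, 0.2500, 0.0500, 1.8500, -2.2500, 1.2500, -0.7500
Numerator Σ_{t=1}^{7}(z_t−z̄)(z_{t+1}−z̄) = -7.8775
Denominator Σ(z_t−z̄)² = 10.8000
r_1 = -7.8775 / 10.8000 = -0.729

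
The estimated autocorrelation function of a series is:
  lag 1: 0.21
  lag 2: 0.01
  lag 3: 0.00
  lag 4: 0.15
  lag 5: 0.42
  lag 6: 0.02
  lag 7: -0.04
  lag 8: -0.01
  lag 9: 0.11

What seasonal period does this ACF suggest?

The largest autocorrelation is r_5 = 0.42; the remaining lags stay at or below 0.21. The elevated value at lag 1 (0.21), dropping to 0.01 at lag 2, reflects decaying short-term dependence rather than seasonality.
The dominant spike at lag 5 indicates a seasonal period of 5.

5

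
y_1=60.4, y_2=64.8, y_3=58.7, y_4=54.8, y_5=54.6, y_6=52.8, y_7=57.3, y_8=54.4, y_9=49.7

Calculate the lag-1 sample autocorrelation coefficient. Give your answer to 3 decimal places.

0.418

Mean ȳ = (60.4 + 64.8 + 58.7 + 54.8 + 54.6 + 52.8 + 57.3 + 54.4 + 49.7)/9 = 56.3889
Numerator Σ_{t=1}^{8}(y_t−ȳ)(y_{t+1}−ȳ) = 66.9888
Denominator Σ(y_t−ȳ)² = 160.3089
r_1 = 66.9888 / 160.3089 = 0.418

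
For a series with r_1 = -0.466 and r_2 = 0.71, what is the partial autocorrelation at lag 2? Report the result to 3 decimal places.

φ_{22} = (r_2 − r_1²) / (1 − r_1²)
r_1² = (-0.466)² = 0.217156
Numerator = 0.71 − 0.2172 = 0.4928; denominator = 1 − 0.2172 = 0.7828
φ_{22} = 0.4928 / 0.7828 = 0.630

0.630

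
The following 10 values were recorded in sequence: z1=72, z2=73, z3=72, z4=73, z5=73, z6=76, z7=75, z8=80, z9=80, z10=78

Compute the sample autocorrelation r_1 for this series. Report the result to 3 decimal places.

0.665

Mean z̄ = (72 + 73 + 72 + 73 + 73 + 76 + 75 + 80 + 80 + 78)/10 = 75.2000
Numerator Σ_{t=1}^{9}(z_t−z̄)(z_{t+1}−z̄) = 59.5600
Denominator Σ(z_t−z̄)² = 89.6000
r_1 = 59.5600 / 89.6000 = 0.665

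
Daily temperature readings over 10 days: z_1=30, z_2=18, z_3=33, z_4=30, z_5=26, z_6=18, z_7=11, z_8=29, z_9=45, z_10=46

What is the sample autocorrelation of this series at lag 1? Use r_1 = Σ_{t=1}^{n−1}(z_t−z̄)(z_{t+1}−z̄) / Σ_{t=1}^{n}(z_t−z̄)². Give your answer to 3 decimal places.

0.387

Mean z̄ = (30 + 18 + 33 + 30 + 26 + 18 + 11 + 29 + 45 + 46)/10 = 28.6000
Numerator Σ_{t=1}^{9}(z_t−z̄)(z_{t+1}−z̄) = 440.0400
Denominator Σ(z_t−z̄)² = 1136.4000
r_1 = 440.0400 / 1136.4000 = 0.387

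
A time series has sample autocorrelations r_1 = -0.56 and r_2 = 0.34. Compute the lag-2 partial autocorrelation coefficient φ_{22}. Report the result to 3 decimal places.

0.038

φ_{22} = (r_2 − r_1²) / (1 − r_1²)
r_1² = (-0.56)² = 0.3136
Numerator = 0.34 − 0.3136 = 0.0264; denominator = 1 − 0.3136 = 0.6864
φ_{22} = 0.0264 / 0.6864 = 0.038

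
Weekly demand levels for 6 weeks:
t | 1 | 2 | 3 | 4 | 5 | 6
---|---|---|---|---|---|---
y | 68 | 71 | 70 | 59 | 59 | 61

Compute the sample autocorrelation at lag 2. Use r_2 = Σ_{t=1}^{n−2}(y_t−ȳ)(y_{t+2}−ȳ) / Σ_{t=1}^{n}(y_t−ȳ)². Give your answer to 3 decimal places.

-0.175

Mean ȳ = (68 + 71 + 70 + 59 + 59 + 61)/6 = 64.6667
Deviations from mean: 3.3333, 6.3333, 5.3333, -5.6667, -5.6667, -3.6667
Numerator Σ_{t=1}^{4}(y_t−ȳ)(y_{t+2}−ȳ) = -27.5556
Denominator Σ(y_t−ȳ)² = 157.3333
r_2 = -27.5556 / 157.3333 = -0.175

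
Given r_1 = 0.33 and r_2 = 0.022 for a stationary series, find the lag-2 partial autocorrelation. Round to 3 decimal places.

φ_{22} = (r_2 − r_1²) / (1 − r_1²)
r_1² = (0.33)² = 0.1089
Numerator = 0.022 − 0.1089 = -0.0869; denominator = 1 − 0.1089 = 0.8911
φ_{22} = -0.0869 / 0.8911 = -0.098

-0.098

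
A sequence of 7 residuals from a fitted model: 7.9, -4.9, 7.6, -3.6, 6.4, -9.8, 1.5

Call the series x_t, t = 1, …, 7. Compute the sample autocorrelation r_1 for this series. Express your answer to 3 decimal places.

-0.687

Mean x̄ = (7.9 − 4.9 + 7.6 − 3.6 + 6.4 − 9.8 + 1.5)/7 = 0.7286
Deviations from mean: 7.1714, -5.6286, 6.8714, -4.3286, 5.6714, -10.5286, 0.7714
Numerator Σ_{t=1}^{6}(x_t−x̄)(x_{t+1}−x̄) = -201.1680
Denominator Σ(x_t−x̄)² = 292.6743
r_1 = -201.1680 / 292.6743 = -0.687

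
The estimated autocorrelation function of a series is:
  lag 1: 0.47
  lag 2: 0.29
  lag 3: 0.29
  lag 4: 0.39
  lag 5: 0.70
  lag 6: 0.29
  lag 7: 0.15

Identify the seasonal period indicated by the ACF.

5

The largest autocorrelation is r_5 = 0.70; the remaining lags stay at or below 0.47. The elevated value at lag 1 (0.47), dropping to 0.29 at lag 2, reflects decaying short-term dependence rather than seasonality.
The dominant spike at lag 5 indicates a seasonal period of 5.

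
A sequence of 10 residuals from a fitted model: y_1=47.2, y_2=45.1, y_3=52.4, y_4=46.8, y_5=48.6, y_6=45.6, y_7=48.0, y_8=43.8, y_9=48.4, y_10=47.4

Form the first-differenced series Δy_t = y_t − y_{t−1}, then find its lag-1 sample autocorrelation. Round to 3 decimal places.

-0.769

First differences Δy: -2.1, 7.3, -5.6, 1.8, -3.0, 2.4, -4.2, 4.6, -1.0
Mean of differences = 0.0222
Numerator Σ(Δy_t−Δȳ)(Δy_{t+1}−Δȳ) = -112.9638
Denominator Σ(Δy_t−Δȳ)² = 146.8556
r_1(Δy) = -112.9638 / 146.8556 = -0.769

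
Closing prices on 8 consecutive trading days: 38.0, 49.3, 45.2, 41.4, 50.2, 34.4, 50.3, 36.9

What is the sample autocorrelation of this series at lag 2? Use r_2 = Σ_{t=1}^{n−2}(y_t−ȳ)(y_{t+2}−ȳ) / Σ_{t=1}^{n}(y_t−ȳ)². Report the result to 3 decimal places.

Mean ȳ = (38.0 + 49.3 + 45.2 + 41.4 + 50.2 + 34.4 + 50.3 + 36.9)/8 = 43.2125
Deviations from mean: -5.2125, 6.0875, 1.9875, -1.8125, 6.9875, -8.8125, 7.0875, -6.3125
Numerator Σ_{t=1}^{6}(y_t−ȳ)(y_{t+2}−ȳ) = 113.6197
Denominator Σ(y_t−ȳ)² = 288.0288
r_2 = 113.6197 / 288.0288 = 0.394

0.394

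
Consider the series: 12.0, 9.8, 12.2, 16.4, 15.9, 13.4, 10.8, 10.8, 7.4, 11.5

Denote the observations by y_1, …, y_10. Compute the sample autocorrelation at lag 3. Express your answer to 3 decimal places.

Mean ȳ = (12.0 + 9.8 + 12.2 + 16.4 + 15.9 + 13.4 + 10.8 + 10.8 + 7.4 + 11.5)/10 = 12.0200
Numerator Σ_{t=1}^{7}(y_t−ȳ)(y_{t+3}−ȳ) = -24.2712
Denominator Σ(y_t−ȳ)² = 65.6960
r_3 = -24.2712 / 65.6960 = -0.369

-0.369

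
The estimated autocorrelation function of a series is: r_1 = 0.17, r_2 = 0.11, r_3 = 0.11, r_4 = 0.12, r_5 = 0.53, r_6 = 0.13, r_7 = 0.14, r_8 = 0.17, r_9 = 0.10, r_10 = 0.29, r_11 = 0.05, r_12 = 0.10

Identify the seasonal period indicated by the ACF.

The largest autocorrelation is r_5 = 0.53, with a weaker echo at lag 10 (0.29); the remaining lags stay at or below 0.17.
The dominant spike at lag 5 indicates a seasonal period of 5.

5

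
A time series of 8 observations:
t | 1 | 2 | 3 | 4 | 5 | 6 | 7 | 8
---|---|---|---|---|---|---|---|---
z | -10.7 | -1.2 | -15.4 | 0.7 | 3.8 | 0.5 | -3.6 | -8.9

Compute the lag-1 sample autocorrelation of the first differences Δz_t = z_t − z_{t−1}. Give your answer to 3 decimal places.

-0.468

First differences Δz: 9.5, -14.2, 16.1, 3.1, -3.3, -4.1, -5.3
Mean of differences = 0.2571
Numerator Σ(Δz_t−Δz̄)(Δz_{t+1}−Δz̄) = -288.0290
Denominator Σ(Δz_t−Δz̄)² = 616.0371
r_1(Δz) = -288.0290 / 616.0371 = -0.468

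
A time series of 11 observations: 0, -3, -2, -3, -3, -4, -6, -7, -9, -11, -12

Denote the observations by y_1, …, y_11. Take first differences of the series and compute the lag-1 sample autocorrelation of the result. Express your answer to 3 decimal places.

-0.262

First differences Δy: -3, 1, -1, 0, -1, -2, -1, -2, -2, -1
Mean of differences = -1.2000
Numerator Σ(Δy_t−Δȳ)(Δy_{t+1}−Δȳ) = -3.0400
Denominator Σ(Δy_t−Δȳ)² = 11.6000
r_1(Δy) = -3.0400 / 11.6000 = -0.262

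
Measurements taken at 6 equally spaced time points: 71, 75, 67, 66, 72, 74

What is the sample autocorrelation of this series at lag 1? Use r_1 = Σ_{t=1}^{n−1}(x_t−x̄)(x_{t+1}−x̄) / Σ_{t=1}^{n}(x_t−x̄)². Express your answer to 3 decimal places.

0.020

Mean x̄ = (71 + 75 + 67 + 66 + 72 + 74)/6 = 70.8333
Σ(x_t−x̄)(x_{t+1}−x̄) = (0.6944) + (-15.9722) + (18.5278) + (-5.6389) + (3.6944) = 1.3056
Denominator Σ(x_t−x̄)² = 66.8333
r_1 = 1.3056 / 66.8333 = 0.020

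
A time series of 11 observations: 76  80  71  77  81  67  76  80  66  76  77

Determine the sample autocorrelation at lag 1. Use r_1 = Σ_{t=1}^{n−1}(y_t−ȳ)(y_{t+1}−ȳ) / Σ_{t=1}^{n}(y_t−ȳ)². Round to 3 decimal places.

-0.442

Mean ȳ = (76 + 80 + 71 + 77 + 81 + 67 + 76 + 80 + 66 + 76 + 77)/11 = 75.1818
Numerator Σ_{t=1}^{10}(y_t−ȳ)(y_{t+1}−ȳ) = -113.8512
Denominator Σ(y_t−ȳ)² = 257.6364
r_1 = -113.8512 / 257.6364 = -0.442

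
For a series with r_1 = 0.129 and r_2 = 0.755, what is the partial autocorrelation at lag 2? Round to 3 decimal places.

0.751

φ_{22} = (r_2 − r_1²) / (1 − r_1²)
r_1² = (0.129)² = 0.016641
Numerator = 0.755 − 0.0166 = 0.7384; denominator = 1 − 0.0166 = 0.9834
φ_{22} = 0.7384 / 0.9834 = 0.751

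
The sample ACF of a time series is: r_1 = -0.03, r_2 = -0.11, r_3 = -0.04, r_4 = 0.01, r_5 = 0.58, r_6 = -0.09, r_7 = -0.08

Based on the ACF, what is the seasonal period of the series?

The largest autocorrelation is r_5 = 0.58; the remaining lags stay at or below 0.01.
The dominant spike at lag 5 indicates a seasonal period of 5.

5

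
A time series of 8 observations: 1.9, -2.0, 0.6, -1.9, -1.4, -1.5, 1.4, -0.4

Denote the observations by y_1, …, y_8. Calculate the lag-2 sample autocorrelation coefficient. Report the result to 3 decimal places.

Mean ȳ = (1.9 − 2.0 + 0.6 − 1.9 − 1.4 − 1.5 + 1.4 − 0.4)/8 = -0.4125
Σ(y_t−ȳ)(y_{t+2}−ȳ) = (2.3414) + (2.3614) + (-0.9998) + (1.6177) + (-1.7898) + (-0.0136) = 3.5172
Denominator Σ(y_t−ȳ)² = 16.5488
r_2 = 3.5172 / 16.5488 = 0.213

0.213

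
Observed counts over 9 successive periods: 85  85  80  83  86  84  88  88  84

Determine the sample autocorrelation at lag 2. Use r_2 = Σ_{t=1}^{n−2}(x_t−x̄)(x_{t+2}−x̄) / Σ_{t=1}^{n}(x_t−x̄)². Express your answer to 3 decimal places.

-0.141

Mean x̄ = (85 + 85 + 80 + 83 + 86 + 84 + 88 + 88 + 84)/9 = 84.7778
Σ(x_t−x̄)(x_{t+2}−x̄) = (-1.0617) + (-0.3951) + (-5.8395) + (1.3827) + (3.9383) + (-2.5062) + (-2.5062) = -6.9877
Denominator Σ(x_t−x̄)² = 49.5556
r_2 = -6.9877 / 49.5556 = -0.141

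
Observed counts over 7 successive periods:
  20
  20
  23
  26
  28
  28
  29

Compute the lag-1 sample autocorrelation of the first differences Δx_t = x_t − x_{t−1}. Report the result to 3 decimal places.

0.079

First differences Δx: 0, 3, 3, 2, 0, 1
Mean of differences = 1.5000
Numerator Σ(Δx_t−Δx̄)(Δx_{t+1}−Δx̄) = 0.7500
Denominator Σ(Δx_t−Δx̄)² = 9.5000
r_1(Δx) = 0.7500 / 9.5000 = 0.079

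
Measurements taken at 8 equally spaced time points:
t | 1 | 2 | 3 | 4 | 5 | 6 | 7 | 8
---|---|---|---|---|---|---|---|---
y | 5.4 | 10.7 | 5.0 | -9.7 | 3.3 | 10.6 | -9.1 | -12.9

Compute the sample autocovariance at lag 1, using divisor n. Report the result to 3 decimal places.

Mean ȳ = (5.4 + 10.7 + 5.0 − 9.7 + 3.3 + 10.6 − 9.1 − 12.9)/8 = 0.4125
Σ_{t=1}^{7}(y_t−ȳ)(y_{t+1}−ȳ) = 82.0548
γ_1 = 82.0548 / 8 = 10.257

10.257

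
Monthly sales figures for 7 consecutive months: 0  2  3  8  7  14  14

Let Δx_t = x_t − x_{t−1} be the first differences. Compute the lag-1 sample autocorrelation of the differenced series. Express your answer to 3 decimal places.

First differences Δx: 2, 1, 5, -1, 7, 0
Mean of differences = 2.3333
Numerator Σ(Δx_t−Δx̄)(Δx_{t+1}−Δx̄) = -38.4444
Denominator Σ(Δx_t−Δx̄)² = 47.3333
r_1(Δx) = -38.4444 / 47.3333 = -0.812

-0.812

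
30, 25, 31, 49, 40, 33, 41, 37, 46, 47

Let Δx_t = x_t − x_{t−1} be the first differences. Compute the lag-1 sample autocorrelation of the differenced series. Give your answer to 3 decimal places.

First differences Δx: -5, 6, 18, -9, -7, 8, -4, 9, 1
Mean of differences = 1.8889
Numerator Σ(Δx_t−Δx̄)(Δx_{t+1}−Δx̄) = -179.2346
Denominator Σ(Δx_t−Δx̄)² = 644.8889
r_1(Δx) = -179.2346 / 644.8889 = -0.278

-0.278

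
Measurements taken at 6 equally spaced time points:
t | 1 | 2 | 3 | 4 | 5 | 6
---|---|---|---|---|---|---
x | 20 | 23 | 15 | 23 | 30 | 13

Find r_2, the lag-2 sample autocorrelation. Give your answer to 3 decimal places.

Mean x̄ = (20 + 23 + 15 + 23 + 30 + 13)/6 = 20.6667
Deviations from mean: -0.6667, 2.3333, -5.6667, 2.3333, 9.3333, -7.6667
Σ(x_t−x̄)(x_{t+2}−x̄) = (3.7778) + (5.4444) + (-52.8889) + (-17.8889) = -61.5556
Denominator Σ(x_t−x̄)² = 189.3333
r_2 = -61.5556 / 189.3333 = -0.325

-0.325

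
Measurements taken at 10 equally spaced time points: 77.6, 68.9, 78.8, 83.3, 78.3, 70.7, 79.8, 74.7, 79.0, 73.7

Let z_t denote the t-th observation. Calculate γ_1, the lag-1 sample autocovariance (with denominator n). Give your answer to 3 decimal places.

Mean z̄ = (77.6 + 68.9 + 78.8 + 83.3 + 78.3 + 70.7 + 79.8 + 74.7 + 79.0 + 73.7)/10 = 76.4800
Σ_{t=1}^{9}(z_t−z̄)(z_{t+1}−z̄) = -44.9504
γ_1 = -44.9504 / 10 = -4.495

-4.495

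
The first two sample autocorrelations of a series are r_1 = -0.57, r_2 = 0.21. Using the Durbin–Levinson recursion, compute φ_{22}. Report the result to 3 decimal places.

-0.170

φ_{22} = (r_2 − r_1²) / (1 − r_1²)
r_1² = (-0.57)² = 0.3249
Numerator = 0.21 − 0.3249 = -0.1149; denominator = 1 − 0.3249 = 0.6751
φ_{22} = -0.1149 / 0.6751 = -0.170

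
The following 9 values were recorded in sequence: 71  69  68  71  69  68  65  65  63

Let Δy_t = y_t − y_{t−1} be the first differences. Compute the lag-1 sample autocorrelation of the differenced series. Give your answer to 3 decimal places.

First differences Δy: -2, -1, 3, -2, -1, -3, 0, -2
Mean of differences = -1.0000
Numerator Σ(Δy_t−Δȳ)(Δy_{t+1}−Δȳ) = -7.0000
Denominator Σ(Δy_t−Δȳ)² = 24.0000
r_1(Δy) = -7.0000 / 24.0000 = -0.292

-0.292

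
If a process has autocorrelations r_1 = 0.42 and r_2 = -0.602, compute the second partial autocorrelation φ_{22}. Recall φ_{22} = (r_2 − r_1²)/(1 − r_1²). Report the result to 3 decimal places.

-0.945

φ_{22} = (r_2 − r_1²) / (1 − r_1²)
r_1² = (0.42)² = 0.1764
Numerator = -0.602 − 0.1764 = -0.7784; denominator = 1 − 0.1764 = 0.8236
φ_{22} = -0.7784 / 0.8236 = -0.945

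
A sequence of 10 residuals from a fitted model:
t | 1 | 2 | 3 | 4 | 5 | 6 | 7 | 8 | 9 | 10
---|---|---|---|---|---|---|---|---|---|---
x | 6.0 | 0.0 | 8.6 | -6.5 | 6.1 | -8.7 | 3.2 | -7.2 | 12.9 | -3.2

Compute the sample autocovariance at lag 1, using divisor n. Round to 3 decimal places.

-34.432

Mean x̄ = (6.0 + 0.0 + 8.6 − 6.5 + 6.1 − 8.7 + 3.2 − 7.2 + 12.9 − 3.2)/10 = 1.1200
Σ_{t=1}^{9}(x_t−x̄)(x_{t+1}−x̄) = -344.3224
γ_1 = -344.3224 / 10 = -34.432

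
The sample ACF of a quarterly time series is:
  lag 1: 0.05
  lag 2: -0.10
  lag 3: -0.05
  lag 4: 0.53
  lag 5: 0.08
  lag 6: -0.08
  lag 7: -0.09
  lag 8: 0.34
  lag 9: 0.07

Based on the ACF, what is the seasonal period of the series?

4

The largest autocorrelation is r_4 = 0.53, with a weaker echo at lag 8 (0.34); the remaining lags stay at or below 0.08.
The dominant spike at lag 4 indicates a seasonal period of 4.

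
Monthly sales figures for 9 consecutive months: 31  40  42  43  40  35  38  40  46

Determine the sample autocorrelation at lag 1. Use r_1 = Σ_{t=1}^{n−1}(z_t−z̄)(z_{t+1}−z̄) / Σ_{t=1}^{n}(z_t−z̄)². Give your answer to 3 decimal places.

0.093

Mean z̄ = (31 + 40 + 42 + 43 + 40 + 35 + 38 + 40 + 46)/9 = 39.4444
Numerator Σ_{t=1}^{8}(z_t−z̄)(z_{t+1}−z̄) = 14.5802
Denominator Σ(z_t−z̄)² = 156.2222
r_1 = 14.5802 / 156.2222 = 0.093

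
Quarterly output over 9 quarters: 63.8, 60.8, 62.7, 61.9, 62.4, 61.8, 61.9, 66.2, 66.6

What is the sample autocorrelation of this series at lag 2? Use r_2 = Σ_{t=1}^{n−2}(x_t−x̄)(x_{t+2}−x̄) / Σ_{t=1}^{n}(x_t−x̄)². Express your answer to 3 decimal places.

-0.090

Mean x̄ = (63.8 + 60.8 + 62.7 + 61.9 + 62.4 + 61.8 + 61.9 + 66.2 + 66.6)/9 = 63.1222
Σ(x_t−x̄)(x_{t+2}−x̄) = (-0.2862) + (2.8383) + (0.3049) + (1.6160) + (0.8827) + (-4.0695) + (-4.2506) = -2.9643
Denominator Σ(x_t−x̄)² = 32.8556
r_2 = -2.9643 / 32.8556 = -0.090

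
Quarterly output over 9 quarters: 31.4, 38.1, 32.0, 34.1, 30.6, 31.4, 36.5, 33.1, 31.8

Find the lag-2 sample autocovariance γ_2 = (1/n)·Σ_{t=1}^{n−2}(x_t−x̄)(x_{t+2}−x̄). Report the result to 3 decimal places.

Mean x̄ = (31.4 + 38.1 + 32.0 + 34.1 + 30.6 + 31.4 + 36.5 + 33.1 + 31.8)/9 = 33.2222
Σ_{t=1}^{7}(x_t−x̄)(x_{t+2}−x̄) = -4.9199
γ_2 = -4.9199 / 9 = -0.547

-0.547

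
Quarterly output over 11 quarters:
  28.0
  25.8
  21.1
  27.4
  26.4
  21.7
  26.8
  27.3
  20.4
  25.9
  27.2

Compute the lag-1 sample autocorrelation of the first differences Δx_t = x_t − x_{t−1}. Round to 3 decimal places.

First differences Δx: -2.2, -4.7, 6.3, -1.0, -4.7, 5.1, 0.5, -6.9, 5.5, 1.3
Mean of differences = -0.0800
Numerator Σ(Δx_t−Δx̄)(Δx_{t+1}−Δx̄) = -76.5384
Denominator Σ(Δx_t−Δx̄)² = 195.4560
r_1(Δx) = -76.5384 / 195.4560 = -0.392

-0.392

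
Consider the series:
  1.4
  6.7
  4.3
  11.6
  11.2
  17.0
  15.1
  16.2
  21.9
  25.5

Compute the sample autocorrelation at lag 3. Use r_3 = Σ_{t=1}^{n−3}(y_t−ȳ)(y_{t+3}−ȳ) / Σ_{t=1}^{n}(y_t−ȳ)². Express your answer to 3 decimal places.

0.088

Mean ȳ = (1.4 + 6.7 + 4.3 + 11.6 + 11.2 + 17.0 + 15.1 + 16.2 + 21.9 + 25.5)/10 = 13.0900
Numerator Σ_{t=1}^{7}(y_t−ȳ)(y_{t+3}−ȳ) = 45.6447
Denominator Σ(y_t−ȳ)² = 521.1690
r_3 = 45.6447 / 521.1690 = 0.088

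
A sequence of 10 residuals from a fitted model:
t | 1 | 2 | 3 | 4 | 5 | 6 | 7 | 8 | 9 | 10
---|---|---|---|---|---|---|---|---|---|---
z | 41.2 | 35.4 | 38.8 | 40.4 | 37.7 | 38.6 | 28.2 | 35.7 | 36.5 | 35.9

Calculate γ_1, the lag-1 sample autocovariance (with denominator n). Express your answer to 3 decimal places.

Mean z̄ = (41.2 + 35.4 + 38.8 + 40.4 + 37.7 + 38.6 + 28.2 + 35.7 + 36.5 + 35.9)/10 = 36.8400
Σ_{t=1}^{9}(z_t−z̄)(z_{t+1}−z̄) = -2.1976
γ_1 = -2.1976 / 10 = -0.220

-0.220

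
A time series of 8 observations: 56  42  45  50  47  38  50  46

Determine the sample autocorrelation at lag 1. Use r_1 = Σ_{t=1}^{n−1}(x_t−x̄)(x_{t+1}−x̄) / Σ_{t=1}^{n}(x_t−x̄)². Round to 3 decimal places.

-0.351

Mean x̄ = (56 + 42 + 45 + 50 + 47 + 38 + 50 + 46)/8 = 46.7500
Deviations from mean: 9.2500, -4.7500, -1.7500, 3.2500, 0.2500, -8.7500, 3.2500, -0.7500
Numerator Σ_{t=1}^{7}(x_t−x̄)(x_{t+1}−x̄) = -73.5625
Denominator Σ(x_t−x̄)² = 209.5000
r_1 = -73.5625 / 209.5000 = -0.351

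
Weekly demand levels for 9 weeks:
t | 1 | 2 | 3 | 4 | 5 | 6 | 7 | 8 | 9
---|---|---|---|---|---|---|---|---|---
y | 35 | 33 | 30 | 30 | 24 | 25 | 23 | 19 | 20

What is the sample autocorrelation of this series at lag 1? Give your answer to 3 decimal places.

Mean ȳ = (35 + 33 + 30 + 30 + 24 + 25 + 23 + 19 + 20)/9 = 26.5556
Numerator Σ_{t=1}^{8}(y_t−ȳ)(y_{t+1}−ȳ) = 165.5802
Denominator Σ(y_t−ȳ)² = 258.2222
r_1 = 165.5802 / 258.2222 = 0.641

0.641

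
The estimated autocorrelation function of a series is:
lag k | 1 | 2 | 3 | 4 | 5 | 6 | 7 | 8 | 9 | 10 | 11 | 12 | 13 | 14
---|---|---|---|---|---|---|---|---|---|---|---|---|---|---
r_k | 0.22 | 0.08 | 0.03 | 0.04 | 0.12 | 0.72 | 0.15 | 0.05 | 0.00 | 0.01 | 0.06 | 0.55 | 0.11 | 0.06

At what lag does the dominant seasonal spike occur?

6

The largest autocorrelation is r_6 = 0.72, with a weaker echo at lag 12 (0.55); the remaining lags stay at or below 0.22. The elevated value at lag 1 (0.22), dropping to 0.08 at lag 2, reflects decaying short-term dependence rather than seasonality.
The dominant spike at lag 6 indicates a seasonal period of 6.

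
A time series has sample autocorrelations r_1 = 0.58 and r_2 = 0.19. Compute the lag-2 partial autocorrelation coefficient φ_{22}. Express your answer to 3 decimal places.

φ_{22} = (r_2 − r_1²) / (1 − r_1²)
r_1² = (0.58)² = 0.3364
Numerator = 0.19 − 0.3364 = -0.1464; denominator = 1 − 0.3364 = 0.6636
φ_{22} = -0.1464 / 0.6636 = -0.221

-0.221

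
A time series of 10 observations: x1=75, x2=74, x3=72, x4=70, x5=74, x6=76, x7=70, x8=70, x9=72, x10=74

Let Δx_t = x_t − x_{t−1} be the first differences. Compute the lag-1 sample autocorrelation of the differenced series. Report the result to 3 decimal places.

-0.031

First differences Δx: -1, -2, -2, 4, 2, -6, 0, 2, 2
Mean of differences = -0.1111
Numerator Σ(Δx_t−Δx̄)(Δx_{t+1}−Δx̄) = -2.2346
Denominator Σ(Δx_t−Δx̄)² = 72.8889
r_1(Δx) = -2.2346 / 72.8889 = -0.031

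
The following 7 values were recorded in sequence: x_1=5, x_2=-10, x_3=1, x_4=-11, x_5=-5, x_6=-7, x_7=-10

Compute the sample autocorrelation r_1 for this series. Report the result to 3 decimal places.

Mean x̄ = (5 − 10 + 1 − 11 − 5 − 7 − 10)/7 = -5.2857
Σ(x_t−x̄)(x_{t+1}−x̄) = (-48.4898) + (-29.6327) + (-35.9184) + (-1.6327) + (-0.4898) + (8.0816) = -108.0816
Denominator Σ(x_t−x̄)² = 225.4286
r_1 = -108.0816 / 225.4286 = -0.479

-0.479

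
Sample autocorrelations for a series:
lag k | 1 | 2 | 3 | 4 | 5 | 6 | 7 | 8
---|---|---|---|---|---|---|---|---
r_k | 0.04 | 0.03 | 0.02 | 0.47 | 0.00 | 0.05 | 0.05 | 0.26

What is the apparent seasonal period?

4

The largest autocorrelation is r_4 = 0.47, with a weaker echo at lag 8 (0.26); the remaining lags stay at or below 0.05.
The dominant spike at lag 4 indicates a seasonal period of 4.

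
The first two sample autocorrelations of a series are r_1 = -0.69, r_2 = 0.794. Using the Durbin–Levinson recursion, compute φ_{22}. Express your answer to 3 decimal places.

0.607

φ_{22} = (r_2 − r_1²) / (1 − r_1²)
r_1² = (-0.69)² = 0.4761
Numerator = 0.794 − 0.4761 = 0.3179; denominator = 1 − 0.4761 = 0.5239
φ_{22} = 0.3179 / 0.5239 = 0.607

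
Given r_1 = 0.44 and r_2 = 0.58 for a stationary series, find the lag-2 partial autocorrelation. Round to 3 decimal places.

0.479

φ_{22} = (r_2 − r_1²) / (1 − r_1²)
r_1² = (0.44)² = 0.1936
Numerator = 0.58 − 0.1936 = 0.3864; denominator = 1 − 0.1936 = 0.8064
φ_{22} = 0.3864 / 0.8064 = 0.479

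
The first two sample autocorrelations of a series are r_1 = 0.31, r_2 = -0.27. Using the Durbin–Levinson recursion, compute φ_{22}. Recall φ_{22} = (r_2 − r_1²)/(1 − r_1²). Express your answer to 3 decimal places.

φ_{22} = (r_2 − r_1²) / (1 − r_1²)
r_1² = (0.31)² = 0.0961
Numerator = -0.27 − 0.0961 = -0.3661; denominator = 1 − 0.0961 = 0.9039
φ_{22} = -0.3661 / 0.9039 = -0.405

-0.405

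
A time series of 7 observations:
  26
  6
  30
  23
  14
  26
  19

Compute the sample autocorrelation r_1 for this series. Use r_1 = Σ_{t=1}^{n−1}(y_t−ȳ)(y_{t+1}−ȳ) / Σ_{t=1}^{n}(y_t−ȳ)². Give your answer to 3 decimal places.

-0.616

Mean ȳ = (26 + 6 + 30 + 23 + 14 + 26 + 19)/7 = 20.5714
Σ(y_t−ȳ)(y_{t+1}−ȳ) = (-79.1020) + (-137.3878) + (22.8980) + (-15.9592) + (-35.6735) + (-8.5306) = -253.7551
Denominator Σ(y_t−ȳ)² = 411.7143
r_1 = -253.7551 / 411.7143 = -0.616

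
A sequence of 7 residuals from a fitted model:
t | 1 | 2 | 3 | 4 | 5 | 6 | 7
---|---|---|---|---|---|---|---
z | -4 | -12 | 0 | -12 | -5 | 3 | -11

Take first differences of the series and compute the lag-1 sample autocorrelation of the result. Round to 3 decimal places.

-0.557

First differences Δz: -8, 12, -12, 7, 8, -14
Mean of differences = -1.1667
Numerator Σ(Δz_t−Δz̄)(Δz_{t+1}−Δz̄) = -363.8611
Denominator Σ(Δz_t−Δz̄)² = 652.8333
r_1(Δz) = -363.8611 / 652.8333 = -0.557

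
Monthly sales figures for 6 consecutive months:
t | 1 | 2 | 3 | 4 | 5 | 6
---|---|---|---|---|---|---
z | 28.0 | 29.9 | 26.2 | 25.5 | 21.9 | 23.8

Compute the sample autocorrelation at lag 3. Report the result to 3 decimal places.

-0.425

Mean z̄ = (28.0 + 29.9 + 26.2 + 25.5 + 21.9 + 23.8)/6 = 25.8833
Deviations from mean: 2.1167, 4.0167, 0.3167, -0.3833, -3.9833, -2.0833
Numerator Σ_{t=1}^{3}(z_t−z̄)(z_{t+3}−z̄) = -17.4708
Denominator Σ(z_t−z̄)² = 41.0683
r_3 = -17.4708 / 41.0683 = -0.425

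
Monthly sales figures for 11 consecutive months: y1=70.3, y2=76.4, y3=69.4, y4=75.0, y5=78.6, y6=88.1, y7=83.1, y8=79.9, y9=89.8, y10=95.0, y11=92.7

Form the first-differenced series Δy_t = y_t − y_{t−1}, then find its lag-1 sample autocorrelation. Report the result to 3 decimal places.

-0.291

First differences Δy: 6.1, -7.0, 5.6, 3.6, 9.5, -5.0, -3.2, 9.9, 5.2, -2.3
Mean of differences = 2.2400
Numerator Σ(Δy_t−Δȳ)(Δy_{t+1}−Δȳ) = -97.8816
Denominator Σ(Δy_t−Δȳ)² = 336.1840
r_1(Δy) = -97.8816 / 336.1840 = -0.291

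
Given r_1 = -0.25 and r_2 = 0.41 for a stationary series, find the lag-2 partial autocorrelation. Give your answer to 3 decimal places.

0.371

φ_{22} = (r_2 − r_1²) / (1 − r_1²)
r_1² = (-0.25)² = 0.0625
Numerator = 0.41 − 0.0625 = 0.3475; denominator = 1 − 0.0625 = 0.9375
φ_{22} = 0.3475 / 0.9375 = 0.371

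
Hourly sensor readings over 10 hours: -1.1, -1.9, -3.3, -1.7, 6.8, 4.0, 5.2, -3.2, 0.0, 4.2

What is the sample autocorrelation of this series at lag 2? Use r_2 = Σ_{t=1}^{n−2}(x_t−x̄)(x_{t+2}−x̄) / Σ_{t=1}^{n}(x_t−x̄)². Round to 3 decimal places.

Mean x̄ = (-1.1 − 1.9 − 3.3 − 1.7 + 6.8 + 4.0 + 5.2 − 3.2 + 0.0 + 4.2)/10 = 0.9000
Numerator Σ_{t=1}^{8}(x_t−x̄)(x_{t+2}−x̄) = -21.9000
Denominator Σ(x_t−x̄)² = 127.6600
r_2 = -21.9000 / 127.6600 = -0.172

-0.172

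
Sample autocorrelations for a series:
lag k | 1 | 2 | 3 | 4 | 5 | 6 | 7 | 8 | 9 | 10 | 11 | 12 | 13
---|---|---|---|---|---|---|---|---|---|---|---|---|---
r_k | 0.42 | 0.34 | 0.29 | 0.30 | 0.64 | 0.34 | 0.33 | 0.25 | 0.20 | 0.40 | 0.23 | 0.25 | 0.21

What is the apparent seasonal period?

5

The largest autocorrelation is r_5 = 0.64; the remaining lags stay at or below 0.42. The elevated value at lag 1 (0.42), dropping to 0.34 at lag 2, reflects decaying short-term dependence rather than seasonality.
The dominant spike at lag 5 indicates a seasonal period of 5.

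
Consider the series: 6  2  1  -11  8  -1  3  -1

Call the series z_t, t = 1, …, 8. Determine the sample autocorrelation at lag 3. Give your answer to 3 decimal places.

-0.397

Mean z̄ = (6 + 2 + 1 − 11 + 8 − 1 + 3 − 1)/8 = 0.8750
Deviations from mean: 5.1250, 1.1250, 0.1250, -11.8750, 7.1250, -1.8750, 2.1250, -1.8750
Numerator Σ_{t=1}^{5}(z_t−z̄)(z_{t+3}−z̄) = -91.6719
Denominator Σ(z_t−z̄)² = 230.8750
r_3 = -91.6719 / 230.8750 = -0.397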